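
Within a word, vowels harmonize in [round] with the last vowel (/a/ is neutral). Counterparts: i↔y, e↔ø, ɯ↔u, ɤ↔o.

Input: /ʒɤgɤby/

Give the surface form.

[ʒogoby]

/ɤ/ harmonizes with /y/ ([+round]) → [o]
/ɤ/ harmonizes with /y/ ([+round]) → [o]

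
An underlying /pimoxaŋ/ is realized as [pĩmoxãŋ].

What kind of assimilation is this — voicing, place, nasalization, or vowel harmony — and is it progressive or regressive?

/i/→[ĩ] /a/→[ã].
Each target copies a feature from the following segment, so the direction is regressive.

nasalization, regressive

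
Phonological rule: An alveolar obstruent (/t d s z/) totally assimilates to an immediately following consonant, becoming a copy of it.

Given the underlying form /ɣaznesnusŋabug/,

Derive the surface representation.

[ɣannennuŋŋabug]

/z/ before /n/ → [n] (total assimilation)
/s/ before /n/ → [n] (total assimilation)
/s/ before /ŋ/ → [ŋ] (total assimilation)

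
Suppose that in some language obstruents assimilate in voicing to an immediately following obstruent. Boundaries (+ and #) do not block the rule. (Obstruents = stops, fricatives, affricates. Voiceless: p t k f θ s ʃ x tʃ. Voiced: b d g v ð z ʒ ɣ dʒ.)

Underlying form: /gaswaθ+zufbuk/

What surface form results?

[gaswað+zuvbuk]

/θ/ before /z/ (voiced) → [ð]
/f/ before /b/ (voiced) → [v]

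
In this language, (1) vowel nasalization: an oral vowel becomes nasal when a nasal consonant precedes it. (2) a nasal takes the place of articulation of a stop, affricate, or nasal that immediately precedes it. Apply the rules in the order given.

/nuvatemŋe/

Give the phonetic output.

Rule 1: /u/ after nasal /n/ → [ũ]
Rule 1: /e/ after nasal /ŋ/ → [ẽ]
After rule 1: nũvatemŋẽ
Rule 2: /ŋ/ after /m/ (labial) → [m]

[nũvatemmẽ]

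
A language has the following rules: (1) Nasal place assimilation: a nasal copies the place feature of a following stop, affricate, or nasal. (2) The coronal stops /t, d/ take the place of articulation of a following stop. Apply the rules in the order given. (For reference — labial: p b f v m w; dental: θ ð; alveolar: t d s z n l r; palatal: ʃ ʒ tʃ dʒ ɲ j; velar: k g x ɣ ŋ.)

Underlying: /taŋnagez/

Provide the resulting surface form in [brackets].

[tannagez]

Rule 1: /ŋ/ before /n/ (alveolar) → [n]
After rule 1: tannagez
Rule 2: no segment meets the rule's conditions; no change.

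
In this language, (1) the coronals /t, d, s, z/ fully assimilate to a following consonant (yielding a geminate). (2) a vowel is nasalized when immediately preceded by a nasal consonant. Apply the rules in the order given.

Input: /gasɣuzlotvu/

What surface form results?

Rule 1: /s/ before /ɣ/ → [ɣ] (total assimilation)
Rule 1: /z/ before /l/ → [l] (total assimilation)
Rule 1: /t/ before /v/ → [v] (total assimilation)
After rule 1: gaɣɣullovvu
Rule 2: no segment meets the rule's conditions; no change.

[gaɣɣullovvu]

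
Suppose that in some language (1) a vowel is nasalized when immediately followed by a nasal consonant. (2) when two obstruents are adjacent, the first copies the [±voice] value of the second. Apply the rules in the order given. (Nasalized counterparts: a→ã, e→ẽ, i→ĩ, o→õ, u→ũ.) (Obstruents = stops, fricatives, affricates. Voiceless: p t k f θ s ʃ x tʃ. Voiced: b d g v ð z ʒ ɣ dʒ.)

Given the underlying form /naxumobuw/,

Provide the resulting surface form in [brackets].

Rule 1: /u/ before nasal /m/ → [ũ]
After rule 1: naxũmobuw
Rule 2: no segment meets the rule's conditions; no change.

[naxũmobuw]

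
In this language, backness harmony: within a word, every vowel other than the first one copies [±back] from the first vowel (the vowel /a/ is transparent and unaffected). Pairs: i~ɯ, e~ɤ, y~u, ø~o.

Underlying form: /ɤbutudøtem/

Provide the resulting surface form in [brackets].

/ø/ harmonizes with /ɤ/ ([+back]) → [o]
/e/ harmonizes with /ɤ/ ([+back]) → [ɤ]

[ɤbutudotɤm]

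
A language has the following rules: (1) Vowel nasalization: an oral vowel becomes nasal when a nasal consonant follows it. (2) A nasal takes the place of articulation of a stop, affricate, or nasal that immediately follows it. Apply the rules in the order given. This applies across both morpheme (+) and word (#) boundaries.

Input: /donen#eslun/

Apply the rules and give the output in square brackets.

Rule 1: /o/ before nasal /n/ → [õ]
Rule 1: /e/ before nasal /n/ → [ẽ]
Rule 1: /u/ before nasal /n/ → [ũ]
After rule 1: dõnẽn#eslũn
Rule 2: no segment meets the rule's conditions; no change.

[dõnẽn#eslũn]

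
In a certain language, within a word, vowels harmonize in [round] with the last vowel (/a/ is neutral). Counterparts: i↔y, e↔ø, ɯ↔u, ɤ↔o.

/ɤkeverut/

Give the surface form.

/ɤ/ harmonizes with /u/ ([+round]) → [o]
/e/ harmonizes with /u/ ([+round]) → [ø]
/e/ harmonizes with /u/ ([+round]) → [ø]

[okøvørut]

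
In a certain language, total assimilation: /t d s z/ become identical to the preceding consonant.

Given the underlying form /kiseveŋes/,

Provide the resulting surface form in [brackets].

[kiseveŋes]

no segment meets the rule's conditions; no change.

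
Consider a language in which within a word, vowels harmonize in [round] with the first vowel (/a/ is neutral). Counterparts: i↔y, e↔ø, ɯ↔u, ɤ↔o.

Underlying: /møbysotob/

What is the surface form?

no segment meets the rule's conditions; no change.

[møbysotob]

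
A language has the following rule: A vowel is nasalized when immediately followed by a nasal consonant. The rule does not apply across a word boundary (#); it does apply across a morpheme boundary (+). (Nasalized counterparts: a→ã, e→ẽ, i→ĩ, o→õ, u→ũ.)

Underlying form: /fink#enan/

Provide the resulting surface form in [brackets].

/i/ before nasal /n/ → [ĩ]
/e/ before nasal /n/ → [ẽ]
/a/ before nasal /n/ → [ã]

[fĩnk#ẽnãn]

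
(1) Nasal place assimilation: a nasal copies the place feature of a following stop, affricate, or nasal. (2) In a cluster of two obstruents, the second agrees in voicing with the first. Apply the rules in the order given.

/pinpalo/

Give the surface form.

[pimpalo]

Rule 1: /n/ before /p/ (labial) → [m]
After rule 1: pimpalo
Rule 2: no segment meets the rule's conditions; no change.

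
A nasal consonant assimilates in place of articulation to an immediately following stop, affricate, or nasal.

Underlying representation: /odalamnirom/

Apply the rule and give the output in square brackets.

[odalannirom]

/m/ before /n/ (alveolar) → [n]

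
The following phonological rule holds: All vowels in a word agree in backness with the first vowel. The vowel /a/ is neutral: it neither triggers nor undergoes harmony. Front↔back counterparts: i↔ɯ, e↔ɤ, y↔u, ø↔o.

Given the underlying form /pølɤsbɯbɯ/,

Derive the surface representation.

/ɤ/ harmonizes with /ø/ ([-back]) → [e]
/ɯ/ harmonizes with /ø/ ([-back]) → [i]
/ɯ/ harmonizes with /ø/ ([-back]) → [i]

[pølesbibi]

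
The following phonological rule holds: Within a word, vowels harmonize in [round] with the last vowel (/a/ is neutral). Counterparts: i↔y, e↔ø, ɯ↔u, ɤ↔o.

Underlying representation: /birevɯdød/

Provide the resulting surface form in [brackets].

/i/ harmonizes with /ø/ ([+round]) → [y]
/e/ harmonizes with /ø/ ([+round]) → [ø]
/ɯ/ harmonizes with /ø/ ([+round]) → [u]

[byrøvudød]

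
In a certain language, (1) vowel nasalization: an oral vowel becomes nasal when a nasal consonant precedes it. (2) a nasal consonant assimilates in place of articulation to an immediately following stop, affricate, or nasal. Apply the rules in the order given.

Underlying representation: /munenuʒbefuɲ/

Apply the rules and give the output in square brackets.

Rule 1: /u/ after nasal /m/ → [ũ]
Rule 1: /e/ after nasal /n/ → [ẽ]
Rule 1: /u/ after nasal /n/ → [ũ]
After rule 1: mũnẽnũʒbefuɲ
Rule 2: no segment meets the rule's conditions; no change.

[mũnẽnũʒbefuɲ]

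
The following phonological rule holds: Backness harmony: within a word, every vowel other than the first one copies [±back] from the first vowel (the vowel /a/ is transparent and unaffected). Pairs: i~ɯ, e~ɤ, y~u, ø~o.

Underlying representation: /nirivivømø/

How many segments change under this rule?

0

No segment meets the rule's conditions.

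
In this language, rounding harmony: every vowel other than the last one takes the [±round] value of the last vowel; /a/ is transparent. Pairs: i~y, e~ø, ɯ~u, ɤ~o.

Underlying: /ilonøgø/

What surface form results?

[ylonøgø]

/i/ harmonizes with /ø/ ([+round]) → [y]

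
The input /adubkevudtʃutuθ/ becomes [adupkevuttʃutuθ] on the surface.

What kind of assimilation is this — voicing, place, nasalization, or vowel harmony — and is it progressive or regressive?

voicing assimilation, regressive

/b/→[p] /d/→[t].
Each target copies a feature from the following segment, so the direction is regressive.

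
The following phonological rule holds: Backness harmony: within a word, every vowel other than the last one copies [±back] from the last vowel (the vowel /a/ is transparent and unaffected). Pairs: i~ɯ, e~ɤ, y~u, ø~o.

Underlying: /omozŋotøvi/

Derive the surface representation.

[ømøzŋøtøvi]

/o/ harmonizes with /i/ ([-back]) → [ø]
/o/ harmonizes with /i/ ([-back]) → [ø]
/o/ harmonizes with /i/ ([-back]) → [ø]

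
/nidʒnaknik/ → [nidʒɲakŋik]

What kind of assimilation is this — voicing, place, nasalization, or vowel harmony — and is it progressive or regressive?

/n/→[ɲ] /n/→[ŋ].
Each target copies a feature from the preceding segment, so the direction is progressive.

place assimilation, progressive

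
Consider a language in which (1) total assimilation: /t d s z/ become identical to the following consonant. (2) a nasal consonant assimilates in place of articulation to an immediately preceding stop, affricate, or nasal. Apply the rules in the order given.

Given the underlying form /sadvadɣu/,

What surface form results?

[savvaɣɣu]

Rule 1: /d/ before /v/ → [v] (total assimilation)
Rule 1: /d/ before /ɣ/ → [ɣ] (total assimilation)
After rule 1: savvaɣɣu
Rule 2: no segment meets the rule's conditions; no change.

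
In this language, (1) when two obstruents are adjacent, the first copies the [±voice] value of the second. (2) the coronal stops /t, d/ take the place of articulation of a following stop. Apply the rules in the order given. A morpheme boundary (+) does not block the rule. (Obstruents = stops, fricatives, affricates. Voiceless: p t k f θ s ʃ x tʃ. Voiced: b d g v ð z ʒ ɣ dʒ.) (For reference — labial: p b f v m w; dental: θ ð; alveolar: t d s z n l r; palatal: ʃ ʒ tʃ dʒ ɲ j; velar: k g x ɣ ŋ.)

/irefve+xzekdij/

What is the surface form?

[irevve+ɣzegdij]

Rule 1: /f/ before /v/ (voiced) → [v]
Rule 1: /x/ before /z/ (voiced) → [ɣ]
Rule 1: /k/ before /d/ (voiced) → [g]
After rule 1: irevve+ɣzegdij
Rule 2: no segment meets the rule's conditions; no change.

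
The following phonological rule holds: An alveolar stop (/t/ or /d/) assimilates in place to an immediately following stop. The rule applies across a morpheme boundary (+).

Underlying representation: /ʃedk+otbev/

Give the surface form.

/d/ before /k/ (velar) → [g]
/t/ before /b/ (labial) → [p]

[ʃegk+opbev]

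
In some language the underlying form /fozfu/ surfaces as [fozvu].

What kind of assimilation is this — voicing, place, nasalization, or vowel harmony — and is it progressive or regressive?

voicing assimilation, progressive

/f/→[v].
Each target copies a feature from the preceding segment, so the direction is progressive.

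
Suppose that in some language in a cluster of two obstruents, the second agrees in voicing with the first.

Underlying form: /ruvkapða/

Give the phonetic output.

/k/ after /v/ (voiced) → [g]
/ð/ after /p/ (voiceless) → [θ]

[ruvgapθa]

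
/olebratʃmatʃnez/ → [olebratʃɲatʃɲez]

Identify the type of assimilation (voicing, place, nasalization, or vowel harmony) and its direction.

place assimilation, progressive

/m/→[ɲ] /n/→[ɲ].
Each target copies a feature from the preceding segment, so the direction is progressive.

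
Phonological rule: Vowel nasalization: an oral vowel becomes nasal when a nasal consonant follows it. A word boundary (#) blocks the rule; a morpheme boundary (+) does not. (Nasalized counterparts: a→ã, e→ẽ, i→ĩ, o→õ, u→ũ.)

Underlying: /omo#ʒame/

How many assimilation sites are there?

2

/o/ before nasal /m/ → [õ]
/a/ before nasal /m/ → [ã]
2 segments change.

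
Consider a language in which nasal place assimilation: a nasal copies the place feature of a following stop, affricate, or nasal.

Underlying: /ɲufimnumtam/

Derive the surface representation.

/m/ before /n/ (alveolar) → [n]
/m/ before /t/ (alveolar) → [n]

[ɲufinnuntam]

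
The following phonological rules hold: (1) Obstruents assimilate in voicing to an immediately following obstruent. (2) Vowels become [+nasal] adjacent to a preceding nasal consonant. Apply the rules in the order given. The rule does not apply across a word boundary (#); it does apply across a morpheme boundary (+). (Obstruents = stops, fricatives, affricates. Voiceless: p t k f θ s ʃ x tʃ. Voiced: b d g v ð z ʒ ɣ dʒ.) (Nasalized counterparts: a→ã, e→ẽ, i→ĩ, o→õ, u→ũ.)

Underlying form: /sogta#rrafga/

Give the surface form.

Rule 1: /g/ before /t/ (voiceless) → [k]
Rule 1: /f/ before /g/ (voiced) → [v]
After rule 1: sokta#rravga
Rule 2: no segment meets the rule's conditions; no change.

[sokta#rravga]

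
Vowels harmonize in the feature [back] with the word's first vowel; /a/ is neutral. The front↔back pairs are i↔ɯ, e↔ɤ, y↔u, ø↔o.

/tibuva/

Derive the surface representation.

[tibyva]

/u/ harmonizes with /i/ ([-back]) → [y]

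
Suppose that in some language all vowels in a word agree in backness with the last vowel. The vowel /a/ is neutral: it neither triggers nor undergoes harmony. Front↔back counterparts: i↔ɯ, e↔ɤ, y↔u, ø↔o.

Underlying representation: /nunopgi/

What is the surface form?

[nynøpgi]

/u/ harmonizes with /i/ ([-back]) → [y]
/o/ harmonizes with /i/ ([-back]) → [ø]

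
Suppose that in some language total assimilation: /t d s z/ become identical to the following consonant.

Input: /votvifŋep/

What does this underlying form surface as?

/t/ before /v/ → [v] (total assimilation)

[vovvifŋep]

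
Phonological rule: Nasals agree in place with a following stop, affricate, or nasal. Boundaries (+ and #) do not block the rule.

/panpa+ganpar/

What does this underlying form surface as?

[pampa+gampar]

/n/ before /p/ (labial) → [m]
/n/ before /p/ (labial) → [m]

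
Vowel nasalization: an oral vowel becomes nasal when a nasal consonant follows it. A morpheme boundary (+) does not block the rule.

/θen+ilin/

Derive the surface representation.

/e/ before nasal /n/ → [ẽ]
/i/ before nasal /n/ → [ĩ]

[θẽn+ilĩn]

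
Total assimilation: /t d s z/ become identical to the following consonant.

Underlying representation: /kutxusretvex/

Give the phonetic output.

/t/ before /x/ → [x] (total assimilation)
/s/ before /r/ → [r] (total assimilation)
/t/ before /v/ → [v] (total assimilation)

[kuxxurrevvex]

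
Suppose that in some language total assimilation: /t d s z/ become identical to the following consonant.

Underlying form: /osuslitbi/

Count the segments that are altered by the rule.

/s/ before /l/ → [l] (total assimilation)
/t/ before /b/ → [b] (total assimilation)
2 segments change.

2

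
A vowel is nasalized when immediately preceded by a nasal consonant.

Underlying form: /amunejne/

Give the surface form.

/u/ after nasal /m/ → [ũ]
/e/ after nasal /n/ → [ẽ]
/e/ after nasal /n/ → [ẽ]

[amũnẽjnẽ]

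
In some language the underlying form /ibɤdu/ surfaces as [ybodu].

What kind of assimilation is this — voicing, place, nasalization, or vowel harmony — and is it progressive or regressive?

/i/→[y] /ɤ/→[o].
Vowels agree with the last vowel, so the harmony is regressive.

vowel harmony, regressive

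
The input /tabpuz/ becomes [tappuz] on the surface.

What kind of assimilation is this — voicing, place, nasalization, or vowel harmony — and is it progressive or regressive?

/b/→[p].
Each target copies a feature from the following segment, so the direction is regressive.

voicing assimilation, regressive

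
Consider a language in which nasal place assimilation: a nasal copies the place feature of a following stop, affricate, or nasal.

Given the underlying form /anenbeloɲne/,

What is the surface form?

/n/ before /b/ (labial) → [m]
/ɲ/ before /n/ (alveolar) → [n]

[anembelonne]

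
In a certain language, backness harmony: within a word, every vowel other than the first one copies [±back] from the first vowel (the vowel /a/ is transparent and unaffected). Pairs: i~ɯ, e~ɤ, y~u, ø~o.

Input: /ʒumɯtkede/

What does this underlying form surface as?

/e/ harmonizes with /u/ ([+back]) → [ɤ]
/e/ harmonizes with /u/ ([+back]) → [ɤ]

[ʒumɯtkɤdɤ]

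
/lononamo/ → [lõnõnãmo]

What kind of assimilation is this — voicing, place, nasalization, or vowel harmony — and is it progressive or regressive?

nasalization, regressive

/o/→[õ] /o/→[õ] /a/→[ã].
Each target copies a feature from the following segment, so the direction is regressive.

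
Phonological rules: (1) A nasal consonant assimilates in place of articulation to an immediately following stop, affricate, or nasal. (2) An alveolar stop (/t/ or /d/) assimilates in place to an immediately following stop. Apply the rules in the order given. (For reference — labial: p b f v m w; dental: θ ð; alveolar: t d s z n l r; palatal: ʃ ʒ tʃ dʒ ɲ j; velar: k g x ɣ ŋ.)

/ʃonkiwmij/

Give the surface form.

[ʃoŋkiwmij]

Rule 1: /n/ before /k/ (velar) → [ŋ]
After rule 1: ʃoŋkiwmij
Rule 2: no segment meets the rule's conditions; no change.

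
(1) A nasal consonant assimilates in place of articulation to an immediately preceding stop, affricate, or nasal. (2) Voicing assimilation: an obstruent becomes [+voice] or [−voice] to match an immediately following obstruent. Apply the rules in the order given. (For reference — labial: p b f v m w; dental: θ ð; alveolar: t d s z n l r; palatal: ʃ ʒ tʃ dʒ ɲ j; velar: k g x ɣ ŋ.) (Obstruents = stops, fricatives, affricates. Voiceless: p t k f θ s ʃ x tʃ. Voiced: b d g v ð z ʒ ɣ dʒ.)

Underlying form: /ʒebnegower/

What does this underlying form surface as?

Rule 1: /n/ after /b/ (labial) → [m]
After rule 1: ʒebmegower
Rule 2: no segment meets the rule's conditions; no change.

[ʒebmegower]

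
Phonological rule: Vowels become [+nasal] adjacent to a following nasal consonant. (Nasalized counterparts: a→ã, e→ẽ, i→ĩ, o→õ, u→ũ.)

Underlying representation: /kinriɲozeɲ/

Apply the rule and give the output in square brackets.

[kĩnrĩɲozẽɲ]

/i/ before nasal /n/ → [ĩ]
/i/ before nasal /ɲ/ → [ĩ]
/e/ before nasal /ɲ/ → [ẽ]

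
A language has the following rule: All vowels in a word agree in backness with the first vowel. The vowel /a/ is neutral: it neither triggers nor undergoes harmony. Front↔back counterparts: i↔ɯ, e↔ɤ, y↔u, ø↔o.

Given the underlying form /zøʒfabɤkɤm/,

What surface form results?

/ɤ/ harmonizes with /ø/ ([-back]) → [e]
/ɤ/ harmonizes with /ø/ ([-back]) → [e]

[zøʒfabekem]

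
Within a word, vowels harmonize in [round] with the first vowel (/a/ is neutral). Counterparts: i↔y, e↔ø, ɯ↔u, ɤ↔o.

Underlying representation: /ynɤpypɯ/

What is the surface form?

/ɤ/ harmonizes with /y/ ([+round]) → [o]
/ɯ/ harmonizes with /y/ ([+round]) → [u]

[ynopypu]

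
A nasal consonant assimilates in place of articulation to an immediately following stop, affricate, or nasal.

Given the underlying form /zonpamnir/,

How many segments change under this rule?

2

/n/ before /p/ (labial) → [m]
/m/ before /n/ (alveolar) → [n]
2 segments change.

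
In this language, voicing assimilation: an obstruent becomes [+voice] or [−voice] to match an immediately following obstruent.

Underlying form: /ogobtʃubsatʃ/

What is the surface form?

/b/ before /tʃ/ (voiceless) → [p]
/b/ before /s/ (voiceless) → [p]

[ogoptʃupsatʃ]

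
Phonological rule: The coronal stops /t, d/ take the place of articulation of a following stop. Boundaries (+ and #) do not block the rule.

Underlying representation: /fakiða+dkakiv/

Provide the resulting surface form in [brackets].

/d/ before /k/ (velar) → [g]

[fakiða+gkakiv]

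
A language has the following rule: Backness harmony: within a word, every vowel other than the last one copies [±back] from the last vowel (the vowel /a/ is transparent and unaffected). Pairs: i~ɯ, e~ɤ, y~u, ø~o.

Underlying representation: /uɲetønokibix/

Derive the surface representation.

/u/ harmonizes with /i/ ([-back]) → [y]
/o/ harmonizes with /i/ ([-back]) → [ø]

[yɲetønøkibix]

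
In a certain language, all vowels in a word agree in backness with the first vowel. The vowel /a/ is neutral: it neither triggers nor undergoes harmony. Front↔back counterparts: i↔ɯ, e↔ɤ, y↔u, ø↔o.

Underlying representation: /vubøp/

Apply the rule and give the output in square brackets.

/ø/ harmonizes with /u/ ([+back]) → [o]

[vubop]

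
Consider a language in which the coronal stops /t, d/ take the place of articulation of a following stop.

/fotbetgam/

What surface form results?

/t/ before /b/ (labial) → [p]
/t/ before /g/ (velar) → [k]

[fopbekgam]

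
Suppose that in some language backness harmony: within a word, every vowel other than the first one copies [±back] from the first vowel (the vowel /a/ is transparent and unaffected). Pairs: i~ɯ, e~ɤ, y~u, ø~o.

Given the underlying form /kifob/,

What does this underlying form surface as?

/o/ harmonizes with /i/ ([-back]) → [ø]

[kiføb]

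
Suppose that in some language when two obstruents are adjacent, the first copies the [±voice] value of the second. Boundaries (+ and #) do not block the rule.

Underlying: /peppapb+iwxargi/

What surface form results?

/p/ before /b/ (voiced) → [b]

[peppabb+iwxargi]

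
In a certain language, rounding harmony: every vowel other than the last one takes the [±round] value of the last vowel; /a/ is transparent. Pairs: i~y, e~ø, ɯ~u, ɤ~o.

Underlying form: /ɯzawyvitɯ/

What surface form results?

[ɯzawivitɯ]

/y/ harmonizes with /ɯ/ ([-round]) → [i]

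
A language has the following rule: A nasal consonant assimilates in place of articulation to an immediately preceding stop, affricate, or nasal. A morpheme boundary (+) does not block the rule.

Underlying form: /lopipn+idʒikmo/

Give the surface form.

[lopipm+idʒikŋo]

/n/ after /p/ (labial) → [m]
/m/ after /k/ (velar) → [ŋ]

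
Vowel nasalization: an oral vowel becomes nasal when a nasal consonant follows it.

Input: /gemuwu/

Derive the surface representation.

/e/ before nasal /m/ → [ẽ]

[gẽmuwu]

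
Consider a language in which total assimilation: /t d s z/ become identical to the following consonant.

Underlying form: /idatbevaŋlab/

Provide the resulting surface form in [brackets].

/t/ before /b/ → [b] (total assimilation)

[idabbevaŋlab]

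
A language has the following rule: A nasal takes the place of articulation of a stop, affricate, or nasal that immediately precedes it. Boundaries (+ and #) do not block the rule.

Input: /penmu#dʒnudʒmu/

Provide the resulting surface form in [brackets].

/m/ after /n/ (alveolar) → [n]
/n/ after /dʒ/ (palatal) → [ɲ]
/m/ after /dʒ/ (palatal) → [ɲ]

[pennu#dʒɲudʒɲu]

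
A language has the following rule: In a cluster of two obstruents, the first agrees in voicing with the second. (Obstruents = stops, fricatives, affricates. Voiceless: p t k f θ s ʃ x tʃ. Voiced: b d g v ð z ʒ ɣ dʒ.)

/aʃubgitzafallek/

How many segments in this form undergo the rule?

/t/ before /z/ (voiced) → [d]
1 segment changes.

1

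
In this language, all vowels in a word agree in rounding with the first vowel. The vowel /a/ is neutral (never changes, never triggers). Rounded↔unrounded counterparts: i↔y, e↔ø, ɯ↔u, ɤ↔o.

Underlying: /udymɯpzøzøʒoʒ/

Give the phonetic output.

[udymupzøzøʒoʒ]

/ɯ/ harmonizes with /u/ ([+round]) → [u]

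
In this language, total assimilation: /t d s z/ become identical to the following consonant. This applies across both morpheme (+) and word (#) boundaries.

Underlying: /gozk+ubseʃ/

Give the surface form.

[gokk+ubseʃ]

/z/ before /k/ → [k] (total assimilation)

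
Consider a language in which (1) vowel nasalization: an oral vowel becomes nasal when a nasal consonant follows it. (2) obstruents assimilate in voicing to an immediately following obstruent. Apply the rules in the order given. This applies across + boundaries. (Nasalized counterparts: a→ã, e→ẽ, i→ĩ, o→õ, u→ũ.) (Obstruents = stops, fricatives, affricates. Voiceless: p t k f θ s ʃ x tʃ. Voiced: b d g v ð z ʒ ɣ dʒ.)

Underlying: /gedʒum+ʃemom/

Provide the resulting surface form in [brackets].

Rule 1: /u/ before nasal /m/ → [ũ]
Rule 1: /e/ before nasal /m/ → [ẽ]
Rule 1: /o/ before nasal /m/ → [õ]
After rule 1: gedʒũm+ʃẽmõm
Rule 2: no segment meets the rule's conditions; no change.

[gedʒũm+ʃẽmõm]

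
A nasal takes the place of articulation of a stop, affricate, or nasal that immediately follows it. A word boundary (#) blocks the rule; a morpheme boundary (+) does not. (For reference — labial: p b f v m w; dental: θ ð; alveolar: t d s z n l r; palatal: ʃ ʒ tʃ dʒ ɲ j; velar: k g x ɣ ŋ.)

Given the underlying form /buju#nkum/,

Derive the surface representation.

[buju#ŋkum]

/n/ before /k/ (velar) → [ŋ]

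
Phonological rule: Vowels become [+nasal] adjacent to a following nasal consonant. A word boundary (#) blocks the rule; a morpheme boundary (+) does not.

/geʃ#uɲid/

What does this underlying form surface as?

/u/ before nasal /ɲ/ → [ũ]

[geʃ#ũɲid]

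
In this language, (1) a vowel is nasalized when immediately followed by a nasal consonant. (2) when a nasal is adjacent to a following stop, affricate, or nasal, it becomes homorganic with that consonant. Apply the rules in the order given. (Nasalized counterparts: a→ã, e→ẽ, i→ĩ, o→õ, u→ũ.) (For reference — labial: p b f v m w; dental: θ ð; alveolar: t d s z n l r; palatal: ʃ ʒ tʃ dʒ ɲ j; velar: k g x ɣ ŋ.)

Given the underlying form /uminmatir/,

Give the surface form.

Rule 1: /u/ before nasal /m/ → [ũ]
Rule 1: /i/ before nasal /n/ → [ĩ]
After rule 1: ũmĩnmatir
Rule 2: /n/ before /m/ (labial) → [m]

[ũmĩmmatir]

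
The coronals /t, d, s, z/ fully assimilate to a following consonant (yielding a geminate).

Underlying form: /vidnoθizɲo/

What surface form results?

[vinnoθiɲɲo]

/d/ before /n/ → [n] (total assimilation)
/z/ before /ɲ/ → [ɲ] (total assimilation)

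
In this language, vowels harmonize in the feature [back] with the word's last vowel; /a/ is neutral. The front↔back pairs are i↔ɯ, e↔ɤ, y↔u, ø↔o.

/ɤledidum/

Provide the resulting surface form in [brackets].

[ɤlɤdɯdum]

/e/ harmonizes with /u/ ([+back]) → [ɤ]
/i/ harmonizes with /u/ ([+back]) → [ɯ]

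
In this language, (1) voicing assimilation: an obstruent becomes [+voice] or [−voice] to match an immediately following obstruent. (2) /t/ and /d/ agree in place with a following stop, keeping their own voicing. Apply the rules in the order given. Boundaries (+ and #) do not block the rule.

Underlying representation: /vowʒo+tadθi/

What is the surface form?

[vowʒo+tatθi]

Rule 1: /d/ before /θ/ (voiceless) → [t]
After rule 1: vowʒo+tatθi
Rule 2: no segment meets the rule's conditions; no change.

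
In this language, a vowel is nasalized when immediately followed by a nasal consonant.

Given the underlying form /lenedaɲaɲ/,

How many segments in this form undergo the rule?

3

/e/ before nasal /n/ → [ẽ]
/a/ before nasal /ɲ/ → [ã]
/a/ before nasal /ɲ/ → [ã]
3 segments change.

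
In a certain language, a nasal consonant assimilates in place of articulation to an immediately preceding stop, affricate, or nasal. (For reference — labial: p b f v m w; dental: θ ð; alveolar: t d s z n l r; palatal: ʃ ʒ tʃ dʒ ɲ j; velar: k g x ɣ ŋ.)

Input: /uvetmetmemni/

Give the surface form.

[uvetnetnemmi]

/m/ after /t/ (alveolar) → [n]
/m/ after /t/ (alveolar) → [n]
/n/ after /m/ (labial) → [m]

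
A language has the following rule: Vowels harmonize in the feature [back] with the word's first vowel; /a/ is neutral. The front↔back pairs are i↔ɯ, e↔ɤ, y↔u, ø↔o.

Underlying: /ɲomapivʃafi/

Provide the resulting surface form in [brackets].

[ɲomapɯvʃafɯ]

/i/ harmonizes with /o/ ([+back]) → [ɯ]
/i/ harmonizes with /o/ ([+back]) → [ɯ]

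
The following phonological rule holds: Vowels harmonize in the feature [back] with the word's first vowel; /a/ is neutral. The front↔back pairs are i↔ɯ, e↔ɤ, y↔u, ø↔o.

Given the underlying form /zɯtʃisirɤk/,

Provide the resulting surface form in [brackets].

/i/ harmonizes with /ɯ/ ([+back]) → [ɯ]
/i/ harmonizes with /ɯ/ ([+back]) → [ɯ]

[zɯtʃɯsɯrɤk]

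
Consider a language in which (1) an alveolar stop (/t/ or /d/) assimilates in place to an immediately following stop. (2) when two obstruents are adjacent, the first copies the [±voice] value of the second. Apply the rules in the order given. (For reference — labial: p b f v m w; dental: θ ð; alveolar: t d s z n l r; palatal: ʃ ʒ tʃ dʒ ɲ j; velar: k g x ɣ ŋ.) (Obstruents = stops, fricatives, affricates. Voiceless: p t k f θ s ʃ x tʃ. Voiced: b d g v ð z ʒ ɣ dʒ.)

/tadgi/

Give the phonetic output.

[taggi]

Rule 1: /d/ before /g/ (velar) → [g]
After rule 1: taggi
Rule 2: no segment meets the rule's conditions; no change.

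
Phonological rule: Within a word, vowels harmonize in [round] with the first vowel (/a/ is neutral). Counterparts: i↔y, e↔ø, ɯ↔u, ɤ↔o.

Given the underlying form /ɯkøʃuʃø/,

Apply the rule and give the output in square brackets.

[ɯkeʃɯʃe]

/ø/ harmonizes with /ɯ/ ([-round]) → [e]
/u/ harmonizes with /ɯ/ ([-round]) → [ɯ]
/ø/ harmonizes with /ɯ/ ([-round]) → [e]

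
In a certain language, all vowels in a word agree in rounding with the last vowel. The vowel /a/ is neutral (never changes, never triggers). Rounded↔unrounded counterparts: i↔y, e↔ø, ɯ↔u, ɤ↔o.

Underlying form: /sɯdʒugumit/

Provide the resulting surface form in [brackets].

[sɯdʒɯgɯmit]

/u/ harmonizes with /i/ ([-round]) → [ɯ]
/u/ harmonizes with /i/ ([-round]) → [ɯ]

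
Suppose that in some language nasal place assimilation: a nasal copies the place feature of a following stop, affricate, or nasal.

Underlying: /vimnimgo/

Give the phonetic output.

[vinniŋgo]

/m/ before /n/ (alveolar) → [n]
/m/ before /g/ (velar) → [ŋ]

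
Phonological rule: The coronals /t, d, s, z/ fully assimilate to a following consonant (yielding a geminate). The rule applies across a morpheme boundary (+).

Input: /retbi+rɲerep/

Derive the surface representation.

/t/ before /b/ → [b] (total assimilation)

[rebbi+rɲerep]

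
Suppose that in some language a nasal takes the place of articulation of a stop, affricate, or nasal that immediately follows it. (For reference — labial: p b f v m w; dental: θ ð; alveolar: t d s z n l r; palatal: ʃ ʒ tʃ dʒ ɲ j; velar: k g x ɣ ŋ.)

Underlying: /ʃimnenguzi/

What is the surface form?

[ʃinneŋguzi]

/m/ before /n/ (alveolar) → [n]
/n/ before /g/ (velar) → [ŋ]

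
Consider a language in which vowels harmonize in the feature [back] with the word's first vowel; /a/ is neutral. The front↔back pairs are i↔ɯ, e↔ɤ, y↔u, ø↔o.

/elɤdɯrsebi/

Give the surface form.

/ɤ/ harmonizes with /e/ ([-back]) → [e]
/ɯ/ harmonizes with /e/ ([-back]) → [i]

[eledirsebi]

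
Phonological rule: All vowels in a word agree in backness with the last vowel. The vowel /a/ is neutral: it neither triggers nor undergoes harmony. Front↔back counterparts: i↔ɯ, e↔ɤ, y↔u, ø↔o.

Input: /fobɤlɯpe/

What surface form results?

/o/ harmonizes with /e/ ([-back]) → [ø]
/ɤ/ harmonizes with /e/ ([-back]) → [e]
/ɯ/ harmonizes with /e/ ([-back]) → [i]

[føbelipe]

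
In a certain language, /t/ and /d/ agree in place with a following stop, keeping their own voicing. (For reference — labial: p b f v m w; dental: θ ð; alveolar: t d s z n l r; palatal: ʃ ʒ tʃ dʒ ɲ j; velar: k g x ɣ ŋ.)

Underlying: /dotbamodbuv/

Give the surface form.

/t/ before /b/ (labial) → [p]
/d/ before /b/ (labial) → [b]

[dopbamobbuv]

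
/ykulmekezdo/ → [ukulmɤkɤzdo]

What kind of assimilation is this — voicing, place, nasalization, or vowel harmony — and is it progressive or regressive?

vowel harmony, regressive

/y/→[u] /e/→[ɤ] /e/→[ɤ].
Vowels agree with the last vowel, so the harmony is regressive.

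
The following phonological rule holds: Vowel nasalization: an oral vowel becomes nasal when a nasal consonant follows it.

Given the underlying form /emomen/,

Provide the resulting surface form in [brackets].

/e/ before nasal /m/ → [ẽ]
/o/ before nasal /m/ → [õ]
/e/ before nasal /n/ → [ẽ]

[ẽmõmẽn]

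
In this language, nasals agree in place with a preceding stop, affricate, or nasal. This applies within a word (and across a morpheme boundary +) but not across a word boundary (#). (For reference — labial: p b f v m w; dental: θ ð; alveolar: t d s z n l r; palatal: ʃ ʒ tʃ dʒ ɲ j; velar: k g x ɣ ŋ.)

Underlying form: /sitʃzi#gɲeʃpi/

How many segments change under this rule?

1

/ɲ/ after /g/ (velar) → [ŋ]
1 segment changes.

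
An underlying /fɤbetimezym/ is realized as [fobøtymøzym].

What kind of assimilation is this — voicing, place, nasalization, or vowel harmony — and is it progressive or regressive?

vowel harmony, regressive

/ɤ/→[o] /e/→[ø] /i/→[y] /e/→[ø].
Vowels agree with the last vowel, so the harmony is regressive.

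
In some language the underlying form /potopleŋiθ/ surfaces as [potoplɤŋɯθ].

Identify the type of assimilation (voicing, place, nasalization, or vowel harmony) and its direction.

vowel harmony, progressive

/e/→[ɤ] /i/→[ɯ].
Vowels agree with the first vowel, so the harmony is progressive.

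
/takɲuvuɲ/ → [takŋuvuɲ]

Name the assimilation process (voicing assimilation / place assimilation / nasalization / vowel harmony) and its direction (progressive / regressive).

/ɲ/→[ŋ].
Each target copies a feature from the preceding segment, so the direction is progressive.

place assimilation, progressive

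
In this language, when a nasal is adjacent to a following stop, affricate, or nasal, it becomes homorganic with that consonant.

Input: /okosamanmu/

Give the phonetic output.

[okosamammu]

/n/ before /m/ (labial) → [m]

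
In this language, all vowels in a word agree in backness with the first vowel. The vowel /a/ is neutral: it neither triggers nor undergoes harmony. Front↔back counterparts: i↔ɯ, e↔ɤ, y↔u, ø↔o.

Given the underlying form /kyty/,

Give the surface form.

no segment meets the rule's conditions; no change.

[kyty]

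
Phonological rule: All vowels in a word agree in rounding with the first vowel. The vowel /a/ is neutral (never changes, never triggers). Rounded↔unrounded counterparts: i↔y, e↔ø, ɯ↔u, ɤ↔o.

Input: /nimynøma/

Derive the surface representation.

/y/ harmonizes with /i/ ([-round]) → [i]
/ø/ harmonizes with /i/ ([-round]) → [e]

[niminema]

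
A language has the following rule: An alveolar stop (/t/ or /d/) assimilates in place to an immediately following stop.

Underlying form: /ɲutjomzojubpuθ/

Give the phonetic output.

no segment meets the rule's conditions; no change.

[ɲutjomzojubpuθ]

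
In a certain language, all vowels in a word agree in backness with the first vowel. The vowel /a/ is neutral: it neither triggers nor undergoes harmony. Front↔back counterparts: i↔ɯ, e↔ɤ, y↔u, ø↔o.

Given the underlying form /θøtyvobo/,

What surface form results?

/o/ harmonizes with /ø/ ([-back]) → [ø]
/o/ harmonizes with /ø/ ([-back]) → [ø]

[θøtyvøbø]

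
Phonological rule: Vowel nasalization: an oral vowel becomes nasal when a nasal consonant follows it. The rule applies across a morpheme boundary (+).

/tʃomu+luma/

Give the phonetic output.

[tʃõmu+lũma]

/o/ before nasal /m/ → [õ]
/u/ before nasal /m/ → [ũ]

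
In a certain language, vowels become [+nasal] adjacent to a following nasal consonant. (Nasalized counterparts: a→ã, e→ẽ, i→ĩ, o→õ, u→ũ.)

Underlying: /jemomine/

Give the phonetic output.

[jẽmõmĩne]

/e/ before nasal /m/ → [ẽ]
/o/ before nasal /m/ → [õ]
/i/ before nasal /n/ → [ĩ]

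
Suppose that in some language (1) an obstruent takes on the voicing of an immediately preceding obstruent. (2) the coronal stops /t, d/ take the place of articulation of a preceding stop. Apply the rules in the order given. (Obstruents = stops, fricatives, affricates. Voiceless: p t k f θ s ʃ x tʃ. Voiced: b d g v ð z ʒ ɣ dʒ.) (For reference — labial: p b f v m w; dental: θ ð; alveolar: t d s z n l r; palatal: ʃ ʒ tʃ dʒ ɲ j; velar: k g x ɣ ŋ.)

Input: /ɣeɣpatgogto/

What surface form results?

[ɣeɣbatkoggo]

Rule 1: /p/ after /ɣ/ (voiced) → [b]
Rule 1: /g/ after /t/ (voiceless) → [k]
Rule 1: /t/ after /g/ (voiced) → [d]
After rule 1: ɣeɣbatkogdo
Rule 2: /d/ after /g/ (velar) → [g]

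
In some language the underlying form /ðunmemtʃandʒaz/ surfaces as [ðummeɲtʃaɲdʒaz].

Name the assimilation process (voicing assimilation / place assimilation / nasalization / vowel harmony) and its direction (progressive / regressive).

place assimilation, regressive

/n/→[m] /m/→[ɲ] /n/→[ɲ].
Each target copies a feature from the following segment, so the direction is regressive.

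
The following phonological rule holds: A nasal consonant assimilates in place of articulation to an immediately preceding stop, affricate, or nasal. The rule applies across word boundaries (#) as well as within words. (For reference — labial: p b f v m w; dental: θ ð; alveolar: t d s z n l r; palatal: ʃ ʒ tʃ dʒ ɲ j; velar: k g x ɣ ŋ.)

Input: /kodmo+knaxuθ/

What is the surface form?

[kodno+kŋaxuθ]

/m/ after /d/ (alveolar) → [n]
/n/ after /k/ (velar) → [ŋ]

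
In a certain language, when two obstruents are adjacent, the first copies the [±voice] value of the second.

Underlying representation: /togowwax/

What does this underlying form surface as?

[togowwax]

no segment meets the rule's conditions; no change.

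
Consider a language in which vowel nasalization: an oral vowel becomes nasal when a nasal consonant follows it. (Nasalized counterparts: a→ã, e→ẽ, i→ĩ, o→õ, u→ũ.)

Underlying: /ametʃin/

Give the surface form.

/a/ before nasal /m/ → [ã]
/i/ before nasal /n/ → [ĩ]

[ãmetʃĩn]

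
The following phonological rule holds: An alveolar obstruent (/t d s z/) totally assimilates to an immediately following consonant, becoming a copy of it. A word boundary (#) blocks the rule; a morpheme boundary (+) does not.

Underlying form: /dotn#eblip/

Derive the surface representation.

[donn#eblip]

/t/ before /n/ → [n] (total assimilation)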